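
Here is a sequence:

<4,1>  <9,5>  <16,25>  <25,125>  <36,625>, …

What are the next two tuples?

<49,3125>, <64,15625>

First slot: perfect squares: 2², 3², 4², …, so 4, 9, 16, 25, 36 → 49 → 64.
Second slot goes 1, 5, 25, 125, 625 → 3125 → 15625 (×5 each step).
Putting the parts together: <49,3125> and then <64,15625>.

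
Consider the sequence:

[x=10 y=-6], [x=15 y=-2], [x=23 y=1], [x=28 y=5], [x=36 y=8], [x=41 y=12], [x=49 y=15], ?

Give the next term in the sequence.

[x=54 y=19]

X goes 10, 15, 23, 28, 36, 41, 49 → 54 (alternating steps +5, +8, +5, +8, …).
Y: -6, -2, 1, 5, 8, 12, 15 → 19 (alternating steps +4, +3, +4, +3, …).
Combining the parts gives [x=54 y=19].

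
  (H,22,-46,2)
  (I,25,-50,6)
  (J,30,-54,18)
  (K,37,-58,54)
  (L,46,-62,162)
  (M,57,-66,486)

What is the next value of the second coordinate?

Second coordinate — differences are 3, 5, 7, … (increasing by 2 each time): 22, 25, 30, 37, 46, 57 → 70.

70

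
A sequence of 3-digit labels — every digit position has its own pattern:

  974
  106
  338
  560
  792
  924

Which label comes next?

156

First digit: 9, 1, 3, 5, 7, 9 → 1 (+2 each step, mod 10).
Second digit: +3 each step, mod 10; 7, 0, 3, 6, 9, 2 → 5.
Third digit: +2 each step, mod 10, so 4, 6, 8, 0, 2, 4 → 6.
Putting it together: 156.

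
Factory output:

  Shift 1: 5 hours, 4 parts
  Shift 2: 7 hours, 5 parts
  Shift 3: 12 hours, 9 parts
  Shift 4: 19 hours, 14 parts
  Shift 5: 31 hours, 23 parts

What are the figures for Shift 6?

Hours — each term is the sum of the two before it: 5, 7, 12, 19, 31 → 50.
For the parts, each term is the sum of the two before it: 4, 5, 9, 14, 23 → 37.
So the next line is 50 hours, 37 parts.

50 hours, 37 parts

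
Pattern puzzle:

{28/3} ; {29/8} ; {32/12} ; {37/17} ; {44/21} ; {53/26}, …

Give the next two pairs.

{64/30}, {77/35}

First part — differences are 1, 3, 5, … (increasing by 2 each time): 28, 29, 32, 37, 44, 53 → 64 → 77.
Second part: alternating steps +5, +4, +5, +4, …, so 3, 8, 12, 17, 21, 26 → 30 → 35.
Putting the parts together: {64/30} and then {77/35}.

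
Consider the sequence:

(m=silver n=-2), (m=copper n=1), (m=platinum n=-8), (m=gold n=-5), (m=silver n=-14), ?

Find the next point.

M: repeats silver → copper → platinum → gold; silver, copper, platinum, gold, silver → copper.
N: alternating steps +3, −9, +3, −9, …; -2, 1, -8, -5, -14 → -11.
Putting it together: (m=copper n=-11).

(m=copper n=-11)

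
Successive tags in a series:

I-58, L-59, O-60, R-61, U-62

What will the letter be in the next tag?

X

Letter goes I, L, O, R, U → X (letters move forward 3 places in the alphabet).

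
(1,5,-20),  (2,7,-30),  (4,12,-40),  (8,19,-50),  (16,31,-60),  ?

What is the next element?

(32,50,-70)

First entry — ×2 each step: 1, 2, 4, 8, 16 → 32.
Second entry: each term is the sum of the two before it, so 5, 7, 12, 19, 31 → 50.
Third entry goes -20, -30, -40, -50, -60 → -70 (−10 each step).
Putting it together: (32,50,-70).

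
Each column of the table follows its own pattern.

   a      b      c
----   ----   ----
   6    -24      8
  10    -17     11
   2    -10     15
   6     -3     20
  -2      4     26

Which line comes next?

For the column a, alternating steps +4, −8, +4, −8, …: 6, 10, 2, 6, -2 → 2.
For the column b, +7 each step: -24, -17, -10, -3, 4 → 11.
Column c: 8, 11, 15, 20, 26 → 33 (differences are 3, 4, 5, … (increasing by 1 each time)).
So the next line is 2  11  33.

2  11  33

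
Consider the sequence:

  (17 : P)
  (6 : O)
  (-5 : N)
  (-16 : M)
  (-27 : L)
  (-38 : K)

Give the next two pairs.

(-49 : J), (-60 : I)

First part: 17, 6, -5, -16, -27, -38 → -49 → -60 (−11 each step).
Letter — letters move back 1 place in the alphabet: P, O, N, M, L, K → J → I.
Putting the parts together: (-49 : J) and then (-60 : I).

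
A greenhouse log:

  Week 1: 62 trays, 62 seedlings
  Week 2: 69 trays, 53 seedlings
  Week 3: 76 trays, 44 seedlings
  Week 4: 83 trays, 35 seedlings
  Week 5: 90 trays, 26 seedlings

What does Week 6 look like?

97 trays, 17 seedlings

For the trays, +7 each step: 62, 69, 76, 83, 90 → 97.
For the seedlings, −9 each step: 62, 53, 44, 35, 26 → 17.
Putting it together: 97 trays, 17 seedlings.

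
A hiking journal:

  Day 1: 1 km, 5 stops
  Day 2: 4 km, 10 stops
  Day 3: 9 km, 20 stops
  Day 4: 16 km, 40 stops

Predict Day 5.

Km — differences are 3, 5, 7, … (increasing by 2 each time): 1, 4, 9, 16 → 25.
Stops: 5, 10, 20, 40 → 80 (×2 each step).
So the next record is 25 km, 80 stops.

25 km, 80 stops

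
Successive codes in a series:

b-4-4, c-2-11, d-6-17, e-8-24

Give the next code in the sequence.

f-14-30

Letter: b, c, d, e → f (letters move forward 1 place in the alphabet).
Second component: each term is the sum of the two before it; 4, 2, 6, 8 → 14.
Third component: 4, 11, 17, 24 → 30 (alternating steps +7, +6, +7, +6, …).
So the next code is f-14-30.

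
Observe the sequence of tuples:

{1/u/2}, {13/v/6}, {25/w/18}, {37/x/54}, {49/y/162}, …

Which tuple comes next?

First entry: 1, 13, 25, 37, 49 → 61 (+12 each step).
Letter: letters move forward 1 place in the alphabet; u, v, w, x, y → z.
For the third entry, ×3 each step: 2, 6, 18, 54, 162 → 486.
Combining the parts gives {61/z/486}.

{61/z/486}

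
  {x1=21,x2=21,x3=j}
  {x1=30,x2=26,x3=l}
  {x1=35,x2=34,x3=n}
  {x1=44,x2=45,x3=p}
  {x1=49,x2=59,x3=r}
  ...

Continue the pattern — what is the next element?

X1: alternating steps +9, +5, +9, +5, …, so 21, 30, 35, 44, 49 → 58.
For the x2, differences are 5, 8, 11, … (increasing by 3 each time): 21, 26, 34, 45, 59 → 76.
X3: j, l, n, p, r → t (letters move forward 2 places in the alphabet).
Putting it together: {x1=58,x2=76,x3=t}.

{x1=58,x2=76,x3=t}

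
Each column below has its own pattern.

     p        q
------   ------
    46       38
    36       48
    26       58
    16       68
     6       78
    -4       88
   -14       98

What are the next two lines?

Column p: 46, 36, 26, 16, 6, -4, -14 → -24 → -34 (−10 each step).
For the column q, together with the column p always sums to 84: 38, 48, 58, 68, 78, 88, 98 → 108 → 118.
Putting the parts together: -24  108 and then -34  118.

-24  108; -34  118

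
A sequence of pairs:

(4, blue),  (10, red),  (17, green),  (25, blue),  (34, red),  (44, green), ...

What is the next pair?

(55, blue)

First part: differences are 6, 7, 8, … (increasing by 1 each time); 4, 10, 17, 25, 34, 44 → 55.
For the colour, repeats blue → red → green: blue, red, green, blue, red, green → blue.
Combining the parts gives (55, blue).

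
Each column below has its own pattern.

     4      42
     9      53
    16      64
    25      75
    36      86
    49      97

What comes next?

For the first component, perfect squares: 2², 3², 4², …: 4, 9, 16, 25, 36, 49 → 64.
Second component: +11 each step, so 42, 53, 64, 75, 86, 97 → 108.
Putting it together: 64  108.

64  108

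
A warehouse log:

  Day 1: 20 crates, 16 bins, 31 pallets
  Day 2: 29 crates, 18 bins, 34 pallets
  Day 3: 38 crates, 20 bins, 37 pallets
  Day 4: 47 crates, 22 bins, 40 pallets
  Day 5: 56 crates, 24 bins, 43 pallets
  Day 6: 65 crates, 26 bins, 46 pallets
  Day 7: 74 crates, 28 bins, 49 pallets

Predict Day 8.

Crates: +9 each step, so 20, 29, 38, 47, 56, 65, 74 → 83.
Bins: +2 each step, so 16, 18, 20, 22, 24, 26, 28 → 30.
Pallets: 31, 34, 37, 40, 43, 46, 49 → 52 (+3 each step).
Combining the parts gives 83 crates, 30 bins, 52 pallets.

83 crates, 30 bins, 52 pallets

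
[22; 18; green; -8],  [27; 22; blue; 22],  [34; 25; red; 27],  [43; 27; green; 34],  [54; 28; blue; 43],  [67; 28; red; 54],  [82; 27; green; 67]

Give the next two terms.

First value: differences are 5, 7, 9, … (increasing by 2 each time); 22, 27, 34, 43, 54, 67, 82 → 99 → 118.
Second value: differences are 4, 3, 2, … (decreasing by 1 each time), so 18, 22, 25, 27, 28, 28, 27 → 25 → 22.
Colour: repeats green → blue → red; green, blue, red, green, blue, red, green → blue → red.
For the fourth value, always the previous value of the first value: -8, 22, 27, 34, 43, 54, 67 → 82 → 99.
So the next two terms are [99; 25; blue; 82] and [118; 22; red; 99].

[99; 25; blue; 82], [118; 22; red; 99]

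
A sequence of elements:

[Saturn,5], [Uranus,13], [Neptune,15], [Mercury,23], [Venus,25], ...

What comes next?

Planet: Saturn, Uranus, Neptune, Mercury, Venus → Earth (runs through the planets Mercury→Neptune).
Second slot: alternating steps +8, +2, +8, +2, …; 5, 13, 15, 23, 25 → 33.
Combining the parts gives [Earth,33].

[Earth,33]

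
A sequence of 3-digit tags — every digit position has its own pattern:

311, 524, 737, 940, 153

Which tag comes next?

First digit: +2 each step, mod 10; 3, 5, 7, 9, 1 → 3.
Second digit: +1 each step, mod 10, so 1, 2, 3, 4, 5 → 6.
Third digit: +3 each step, mod 10; 1, 4, 7, 0, 3 → 6.
Combining the parts gives 366.

366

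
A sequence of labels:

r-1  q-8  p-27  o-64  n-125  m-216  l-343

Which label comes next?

Letter goes r, q, p, o, n, m, l → k (letters move back 1 place in the alphabet).
For the second component, perfect cubes: 1³, 2³, 3³, …: 1, 8, 27, 64, 125, 216, 343 → 512.
Combining the parts gives k-512.

k-512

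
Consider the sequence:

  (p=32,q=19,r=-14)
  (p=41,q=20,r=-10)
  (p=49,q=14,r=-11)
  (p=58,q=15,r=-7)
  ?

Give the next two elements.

(p=66,q=9,r=-8), (p=75,q=10,r=-4)

P: alternating steps +9, +8, +9, +8, …; 32, 41, 49, 58 → 66 → 75.
Q: 19, 20, 14, 15 → 9 → 10 (alternating steps +1, −6, +1, −6, …).
R: alternating steps +4, −1, +4, −1, …; -14, -10, -11, -7 → -8 → -4.
So the next two elements are (p=66,q=9,r=-8) and (p=75,q=10,r=-4).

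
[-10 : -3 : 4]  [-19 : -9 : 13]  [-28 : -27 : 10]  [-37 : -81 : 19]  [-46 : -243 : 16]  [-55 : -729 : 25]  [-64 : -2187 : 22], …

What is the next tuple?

First slot goes -10, -19, -28, -37, -46, -55, -64 → -73 (−9 each step).
Second slot goes -3, -9, -27, -81, -243, -729, -2187 → -6561 (×3 each step).
For the third slot, alternating steps +9, −3, +9, −3, …: 4, 13, 10, 19, 16, 25, 22 → 31.
Putting it together: [-73 : -6561 : 31].

[-73 : -6561 : 31]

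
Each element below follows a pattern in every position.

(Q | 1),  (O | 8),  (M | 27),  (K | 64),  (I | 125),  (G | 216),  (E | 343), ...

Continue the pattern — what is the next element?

Letter goes Q, O, M, K, I, G, E → C (letters move back 2 places in the alphabet).
Second component — perfect cubes: 1³, 2³, 3³, …: 1, 8, 27, 64, 125, 216, 343 → 512.
Combining the parts gives (C | 512).

(C | 512)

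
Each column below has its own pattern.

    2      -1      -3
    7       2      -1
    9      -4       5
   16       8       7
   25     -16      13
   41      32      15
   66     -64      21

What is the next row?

107  128  23

First component — each term is the sum of the two before it: 2, 7, 9, 16, 25, 41, 66 → 107.
Second component goes -1, 2, -4, 8, -16, 32, -64 → 128 (×(-2) each step).
Third component: alternating steps +2, +6, +2, +6, …; -3, -1, 5, 7, 13, 15, 21 → 23.
So the next row is 107  128  23.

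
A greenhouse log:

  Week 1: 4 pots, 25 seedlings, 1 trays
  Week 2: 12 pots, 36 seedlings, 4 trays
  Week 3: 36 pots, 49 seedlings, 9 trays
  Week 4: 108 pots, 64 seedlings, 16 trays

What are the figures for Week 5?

324 pots, 81 seedlings, 25 trays

Pots: 4, 12, 36, 108 → 324 (×3 each step).
For the seedlings, perfect squares: 5², 6², 7², …: 25, 36, 49, 64 → 81.
Trays — perfect squares: 1², 2², 3², …: 1, 4, 9, 16 → 25.
So the next line is 324 pots, 81 seedlings, 25 trays.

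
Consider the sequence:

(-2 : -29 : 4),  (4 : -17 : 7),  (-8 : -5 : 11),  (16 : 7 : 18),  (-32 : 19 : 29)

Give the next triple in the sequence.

First slot: ×(-2) each step; -2, 4, -8, 16, -32 → 64.
Second slot — +12 each step: -29, -17, -5, 7, 19 → 31.
Third slot goes 4, 7, 11, 18, 29 → 47 (each term is the sum of the two before it).
So the next triple is (64 : 31 : 47).

(64 : 31 : 47)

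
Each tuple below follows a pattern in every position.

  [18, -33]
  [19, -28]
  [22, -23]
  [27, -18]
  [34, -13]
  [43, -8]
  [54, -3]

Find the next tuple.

[67, 2]

First entry: differences are 1, 3, 5, … (increasing by 2 each time); 18, 19, 22, 27, 34, 43, 54 → 67.
Second entry: +5 each step, so -33, -28, -23, -18, -13, -8, -3 → 2.
Combining the parts gives [67, 2].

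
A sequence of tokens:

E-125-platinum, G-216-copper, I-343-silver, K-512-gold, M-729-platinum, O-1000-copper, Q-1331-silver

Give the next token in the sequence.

Letter: letters move forward 2 places in the alphabet; E, G, I, K, M, O, Q → S.
Second component goes 125, 216, 343, 512, 729, 1000, 1331 → 1728 (perfect cubes: 5³, 6³, 7³, …).
For the metal, repeats platinum → copper → silver → gold: platinum, copper, silver, gold, platinum, copper, silver → gold.
So the next token is S-1728-gold.

S-1728-gold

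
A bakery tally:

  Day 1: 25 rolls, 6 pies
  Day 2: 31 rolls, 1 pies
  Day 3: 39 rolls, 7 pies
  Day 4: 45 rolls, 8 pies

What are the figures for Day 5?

53 rolls, 15 pies

For the rolls, alternating steps +6, +8, +6, +8, …: 25, 31, 39, 45 → 53.
For the pies, each term is the sum of the two before it: 6, 1, 7, 8 → 15.
So the next record is 53 rolls, 15 pies.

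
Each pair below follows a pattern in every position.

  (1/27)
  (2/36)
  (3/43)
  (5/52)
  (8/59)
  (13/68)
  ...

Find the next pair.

(21/75)

For the first component, each term is the sum of the two before it: 1, 2, 3, 5, 8, 13 → 21.
For the second component, alternating steps +9, +7, +9, +7, …: 27, 36, 43, 52, 59, 68 → 75.
So the next pair is (21/75).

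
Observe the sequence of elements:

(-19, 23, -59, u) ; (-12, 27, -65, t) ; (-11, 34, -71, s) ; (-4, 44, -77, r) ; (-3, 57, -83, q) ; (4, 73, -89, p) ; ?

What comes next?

(5, 92, -95, o)

First entry: alternating steps +7, +1, +7, +1, …; -19, -12, -11, -4, -3, 4 → 5.
Second entry: 23, 27, 34, 44, 57, 73 → 92 (differences are 4, 7, 10, … (increasing by 3 each time)).
Third entry: −6 each step, so -59, -65, -71, -77, -83, -89 → -95.
Letter: u, t, s, r, q, p → o (letters move back 1 place in the alphabet).
Combining the parts gives (5, 92, -95, o).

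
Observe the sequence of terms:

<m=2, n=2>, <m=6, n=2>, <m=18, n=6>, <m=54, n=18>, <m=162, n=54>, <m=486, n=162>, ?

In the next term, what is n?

486

For the m, ×3 each step: 2, 6, 18, 54, 162, 486 → 1458.
For the n, always the previous value of the m: 2, 2, 6, 18, 54, 162 → 486.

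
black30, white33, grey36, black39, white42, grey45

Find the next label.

Shade goes black, white, grey, black, white, grey → black (repeats black → white → grey).
Second component: +3 each step; 30, 33, 36, 39, 42, 45 → 48.
Combining the parts gives black48.

black48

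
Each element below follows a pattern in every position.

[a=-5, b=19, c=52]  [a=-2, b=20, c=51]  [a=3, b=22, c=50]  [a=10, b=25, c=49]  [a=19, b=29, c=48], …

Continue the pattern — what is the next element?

A — differences are 3, 5, 7, … (increasing by 2 each time): -5, -2, 3, 10, 19 → 30.
B: differences are 1, 2, 3, … (increasing by 1 each time); 19, 20, 22, 25, 29 → 34.
C: −1 each step, so 52, 51, 50, 49, 48 → 47.
Combining the parts gives [a=30, b=34, c=47].

[a=30, b=34, c=47]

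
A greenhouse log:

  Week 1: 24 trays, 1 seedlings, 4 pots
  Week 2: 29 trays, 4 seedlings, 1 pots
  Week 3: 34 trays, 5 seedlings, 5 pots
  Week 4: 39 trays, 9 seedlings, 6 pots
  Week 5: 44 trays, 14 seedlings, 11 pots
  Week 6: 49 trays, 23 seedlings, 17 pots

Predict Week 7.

Trays — +5 each step: 24, 29, 34, 39, 44, 49 → 54.
Seedlings: 1, 4, 5, 9, 14, 23 → 37 (each term is the sum of the two before it).
Pots: each term is the sum of the two before it, so 4, 1, 5, 6, 11, 17 → 28.
Combining the parts gives 54 trays, 37 seedlings, 28 pots.

54 trays, 37 seedlings, 28 pots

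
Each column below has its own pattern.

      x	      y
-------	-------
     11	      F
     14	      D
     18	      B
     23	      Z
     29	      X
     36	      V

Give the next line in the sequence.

Column x goes 11, 14, 18, 23, 29, 36 → 44 (differences are 3, 4, 5, … (increasing by 1 each time)).
Column y: F, D, B, Z, X, V → T (letters move back 2 places in the alphabet, wrapping A→Z).
So the next line is 44  T.

44  T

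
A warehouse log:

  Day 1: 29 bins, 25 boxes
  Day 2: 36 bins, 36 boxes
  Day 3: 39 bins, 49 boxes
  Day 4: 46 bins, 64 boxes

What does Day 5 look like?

Bins: alternating steps +7, +3, +7, +3, …, so 29, 36, 39, 46 → 49.
Boxes — perfect squares: 5², 6², 7², …: 25, 36, 49, 64 → 81.
Combining the parts gives 49 bins, 81 boxes.

49 bins, 81 boxes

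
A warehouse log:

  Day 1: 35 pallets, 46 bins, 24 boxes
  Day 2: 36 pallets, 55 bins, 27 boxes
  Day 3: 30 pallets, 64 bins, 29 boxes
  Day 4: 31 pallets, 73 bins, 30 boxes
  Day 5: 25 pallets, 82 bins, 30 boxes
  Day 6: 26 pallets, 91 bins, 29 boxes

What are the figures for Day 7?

20 pallets, 100 bins, 27 boxes

Pallets — alternating steps +1, −6, +1, −6, …: 35, 36, 30, 31, 25, 26 → 20.
Bins: +9 each step, so 46, 55, 64, 73, 82, 91 → 100.
Boxes: 24, 27, 29, 30, 30, 29 → 27 (differences are 3, 2, 1, … (decreasing by 1 each time)).
So the next record is 20 pallets, 100 bins, 27 boxes.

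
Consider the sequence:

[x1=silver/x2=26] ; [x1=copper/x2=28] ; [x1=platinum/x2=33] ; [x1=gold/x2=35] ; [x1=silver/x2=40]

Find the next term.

[x1=copper/x2=42]

X1 — repeats silver → copper → platinum → gold: silver, copper, platinum, gold, silver → copper.
X2: alternating steps +2, +5, +2, +5, …; 26, 28, 33, 35, 40 → 42.
Combining the parts gives [x1=copper/x2=42].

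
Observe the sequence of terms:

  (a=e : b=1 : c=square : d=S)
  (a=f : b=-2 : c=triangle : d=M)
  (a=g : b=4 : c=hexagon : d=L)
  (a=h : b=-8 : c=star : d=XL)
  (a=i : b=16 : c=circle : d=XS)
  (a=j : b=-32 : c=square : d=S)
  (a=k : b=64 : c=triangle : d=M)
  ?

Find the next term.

(a=l : b=-128 : c=hexagon : d=L)

A: letters move forward 1 place in the alphabet; e, f, g, h, i, j, k → l.
For the b, ×(-2) each step: 1, -2, 4, -8, 16, -32, 64 → -128.
For the c, repeats square → triangle → hexagon → star → circle: square, triangle, hexagon, star, circle, square, triangle → hexagon.
D: S, M, L, XL, XS, S, M → L (repeats S → M → L → XL → XS).
So the next term is (a=l : b=-128 : c=hexagon : d=L).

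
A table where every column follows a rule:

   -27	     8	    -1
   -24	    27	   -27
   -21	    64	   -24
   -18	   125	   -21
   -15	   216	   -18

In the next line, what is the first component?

-12

First component — +3 each step: -27, -24, -21, -18, -15 → -12.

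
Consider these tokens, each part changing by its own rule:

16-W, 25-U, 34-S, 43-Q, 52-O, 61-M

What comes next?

70-K

First component: +9 each step, so 16, 25, 34, 43, 52, 61 → 70.
Letter — letters move back 2 places in the alphabet: W, U, S, Q, O, M → K.
Putting it together: 70-K.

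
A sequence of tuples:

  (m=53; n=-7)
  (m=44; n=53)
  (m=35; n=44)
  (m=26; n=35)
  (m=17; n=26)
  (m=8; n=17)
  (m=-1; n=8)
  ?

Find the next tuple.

(m=-10; n=-1)

M goes 53, 44, 35, 26, 17, 8, -1 → -10 (−9 each step).
N goes -7, 53, 44, 35, 26, 17, 8 → -1 (always the previous value of the m).
Putting it together: (m=-10; n=-1).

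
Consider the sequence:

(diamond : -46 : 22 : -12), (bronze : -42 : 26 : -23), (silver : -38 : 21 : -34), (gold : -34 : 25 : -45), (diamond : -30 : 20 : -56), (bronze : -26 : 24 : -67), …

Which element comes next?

For the rank, repeats diamond → bronze → silver → gold: diamond, bronze, silver, gold, diamond, bronze → silver.
For the second slot, +4 each step: -46, -42, -38, -34, -30, -26 → -22.
Third slot: 22, 26, 21, 25, 20, 24 → 19 (alternating steps +4, −5, +4, −5, …).
Fourth slot goes -12, -23, -34, -45, -56, -67 → -78 (−11 each step).
So the next element is (silver : -22 : 19 : -78).

(silver : -22 : 19 : -78)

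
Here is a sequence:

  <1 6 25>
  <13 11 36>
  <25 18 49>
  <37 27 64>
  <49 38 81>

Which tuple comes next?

<61 51 100>

First coordinate: +12 each step; 1, 13, 25, 37, 49 → 61.
For the second coordinate, differences are 5, 7, 9, … (increasing by 2 each time): 6, 11, 18, 27, 38 → 51.
Third coordinate: 25, 36, 49, 64, 81 → 100 (perfect squares: 5², 6², 7², …).
So the next tuple is <61 51 100>.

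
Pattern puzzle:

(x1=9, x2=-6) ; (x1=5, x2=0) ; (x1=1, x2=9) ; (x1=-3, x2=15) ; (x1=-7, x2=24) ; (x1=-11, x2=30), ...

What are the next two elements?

(x1=-15, x2=39), (x1=-19, x2=45)

X1: −4 each step, so 9, 5, 1, -3, -7, -11 → -15 → -19.
X2 — alternating steps +6, +9, +6, +9, …: -6, 0, 9, 15, 24, 30 → 39 → 45.
So the next two elements are (x1=-15, x2=39) and (x1=-19, x2=45).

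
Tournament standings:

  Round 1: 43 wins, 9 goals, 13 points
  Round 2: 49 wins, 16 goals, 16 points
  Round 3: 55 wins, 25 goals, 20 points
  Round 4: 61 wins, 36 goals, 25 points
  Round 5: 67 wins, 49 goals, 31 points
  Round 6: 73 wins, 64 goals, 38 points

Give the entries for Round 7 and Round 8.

79 wins, 81 goals, 46 points; 85 wins, 100 goals, 55 points

Wins — +6 each step: 43, 49, 55, 61, 67, 73 → 79 → 85.
Goals — perfect squares: 3², 4², 5², …: 9, 16, 25, 36, 49, 64 → 81 → 100.
Points: differences are 3, 4, 5, … (increasing by 1 each time), so 13, 16, 20, 25, 31, 38 → 46 → 55.
Putting the parts together: 79 wins, 81 goals, 46 points and then 85 wins, 100 goals, 55 points.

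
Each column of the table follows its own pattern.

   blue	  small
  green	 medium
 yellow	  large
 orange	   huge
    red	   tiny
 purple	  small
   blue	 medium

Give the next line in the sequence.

Colour — repeats blue → green → yellow → orange → red → purple: blue, green, yellow, orange, red, purple, blue → green.
Size: repeats small → medium → large → huge → tiny, so small, medium, large, huge, tiny, small, medium → large.
Putting it together: green  large.

green  large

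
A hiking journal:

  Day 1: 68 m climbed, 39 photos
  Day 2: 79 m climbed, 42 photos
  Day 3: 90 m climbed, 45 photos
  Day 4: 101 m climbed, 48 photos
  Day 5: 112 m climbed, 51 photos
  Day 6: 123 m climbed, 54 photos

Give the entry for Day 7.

M climbed goes 68, 79, 90, 101, 112, 123 → 134 (+11 each step).
Photos — +3 each step: 39, 42, 45, 48, 51, 54 → 57.
Combining the parts gives 134 m climbed, 57 photos.

134 m climbed, 57 photos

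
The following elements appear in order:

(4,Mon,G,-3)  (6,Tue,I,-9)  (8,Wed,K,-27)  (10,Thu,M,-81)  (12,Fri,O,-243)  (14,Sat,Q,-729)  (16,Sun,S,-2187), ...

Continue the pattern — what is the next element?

(18,Mon,U,-6561)

First part — +2 each step: 4, 6, 8, 10, 12, 14, 16 → 18.
Day: Mon, Tue, Wed, Thu, Fri, Sat, Sun → Mon (runs through the weekdays Mon→Sun).
Letter — letters move forward 2 places in the alphabet: G, I, K, M, O, Q, S → U.
Fourth part — ×3 each step: -3, -9, -27, -81, -243, -729, -2187 → -6561.
Combining the parts gives (18,Mon,U,-6561).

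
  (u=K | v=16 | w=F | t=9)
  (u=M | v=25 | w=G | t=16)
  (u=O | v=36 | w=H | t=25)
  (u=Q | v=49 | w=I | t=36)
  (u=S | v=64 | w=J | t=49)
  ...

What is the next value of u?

U

U: letters move forward 2 places in the alphabet; K, M, O, Q, S → U.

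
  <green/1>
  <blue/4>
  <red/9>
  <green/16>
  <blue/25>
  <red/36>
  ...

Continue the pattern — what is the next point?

<green/49>

Colour: repeats green → blue → red; green, blue, red, green, blue, red → green.
Second entry: 1, 4, 9, 16, 25, 36 → 49 (perfect squares: 1², 2², 3², …).
Putting it together: <green/49>.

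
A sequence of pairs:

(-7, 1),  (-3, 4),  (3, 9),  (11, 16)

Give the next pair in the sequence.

First coordinate goes -7, -3, 3, 11 → 21 (differences are 4, 6, 8, … (increasing by 2 each time)).
Second coordinate: perfect squares: 1², 2², 3², …; 1, 4, 9, 16 → 25.
So the next pair is (21, 25).

(21, 25)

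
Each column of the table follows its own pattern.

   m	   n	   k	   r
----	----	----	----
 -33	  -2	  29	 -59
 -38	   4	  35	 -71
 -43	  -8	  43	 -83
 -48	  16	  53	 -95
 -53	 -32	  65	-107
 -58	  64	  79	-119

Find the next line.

-63  -128  95  -131

Column m goes -33, -38, -43, -48, -53, -58 → -63 (−5 each step).
For the column n, ×(-2) each step: -2, 4, -8, 16, -32, 64 → -128.
Column k: differences are 6, 8, 10, … (increasing by 2 each time), so 29, 35, 43, 53, 65, 79 → 95.
Column r: -59, -71, -83, -95, -107, -119 → -131 (−12 each step).
So the next line is -63  -128  95  -131.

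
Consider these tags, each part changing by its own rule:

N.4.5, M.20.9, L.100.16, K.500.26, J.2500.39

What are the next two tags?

I.12500.55 then H.62500.74

Letter goes N, M, L, K, J → I → H (letters move back 1 place in the alphabet).
Second component: ×5 each step, so 4, 20, 100, 500, 2500 → 12500 → 62500.
For the third component, differences are 4, 7, 10, … (increasing by 3 each time): 5, 9, 16, 26, 39 → 55 → 74.
So the next two tags are I.12500.55 and H.62500.74.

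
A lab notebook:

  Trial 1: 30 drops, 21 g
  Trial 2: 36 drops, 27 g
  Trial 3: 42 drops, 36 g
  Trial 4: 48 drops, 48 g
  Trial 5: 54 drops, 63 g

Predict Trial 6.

60 drops, 81 g

Drops: 30, 36, 42, 48, 54 → 60 (+6 each step).
G — differences are 6, 9, 12, … (increasing by 3 each time): 21, 27, 36, 48, 63 → 81.
Combining the parts gives 60 drops, 81 g.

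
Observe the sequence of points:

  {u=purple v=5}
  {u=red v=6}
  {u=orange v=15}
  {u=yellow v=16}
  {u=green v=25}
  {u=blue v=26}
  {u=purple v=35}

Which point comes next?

U: repeats purple → red → orange → yellow → green → blue, so purple, red, orange, yellow, green, blue, purple → red.
V: 5, 6, 15, 16, 25, 26, 35 → 36 (alternating steps +1, +9, +1, +9, …).
Putting it together: {u=red v=36}.

{u=red v=36}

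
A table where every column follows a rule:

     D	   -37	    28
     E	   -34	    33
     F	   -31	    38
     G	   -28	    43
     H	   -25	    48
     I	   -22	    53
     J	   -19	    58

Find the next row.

Letter goes D, E, F, G, H, I, J → K (letters move forward 1 place in the alphabet).
Second component goes -37, -34, -31, -28, -25, -22, -19 → -16 (+3 each step).
Third component: 28, 33, 38, 43, 48, 53, 58 → 63 (+5 each step).
So the next row is K  -16  63.

K  -16  63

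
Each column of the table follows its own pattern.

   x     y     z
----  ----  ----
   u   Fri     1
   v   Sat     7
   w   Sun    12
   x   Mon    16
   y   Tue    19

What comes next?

Column x — letters move forward 1 place in the alphabet: u, v, w, x, y → z.
Column y — runs through the weekdays Mon→Sun: Fri, Sat, Sun, Mon, Tue → Wed.
Column z goes 1, 7, 12, 16, 19 → 21 (differences are 6, 5, 4, … (decreasing by 1 each time)).
Combining the parts gives z  Wed  21.

z  Wed  21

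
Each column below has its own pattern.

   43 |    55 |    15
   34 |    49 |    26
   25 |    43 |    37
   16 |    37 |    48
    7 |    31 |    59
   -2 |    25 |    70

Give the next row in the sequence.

-11  19  81

First component goes 43, 34, 25, 16, 7, -2 → -11 (−9 each step).
For the second component, −6 each step: 55, 49, 43, 37, 31, 25 → 19.
Third component goes 15, 26, 37, 48, 59, 70 → 81 (+11 each step).
Combining the parts gives -11  19  81.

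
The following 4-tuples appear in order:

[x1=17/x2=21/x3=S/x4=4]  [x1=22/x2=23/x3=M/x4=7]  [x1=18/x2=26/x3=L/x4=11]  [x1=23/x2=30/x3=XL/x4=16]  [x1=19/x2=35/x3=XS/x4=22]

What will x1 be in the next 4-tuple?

X1 — alternating steps +5, −4, +5, −4, …: 17, 22, 18, 23, 19 → 24.

24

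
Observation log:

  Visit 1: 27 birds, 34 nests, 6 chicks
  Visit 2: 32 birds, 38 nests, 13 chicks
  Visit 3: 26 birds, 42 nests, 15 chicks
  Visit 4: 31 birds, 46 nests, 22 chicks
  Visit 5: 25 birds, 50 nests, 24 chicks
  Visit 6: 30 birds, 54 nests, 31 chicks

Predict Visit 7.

Birds: alternating steps +5, −6, +5, −6, …, so 27, 32, 26, 31, 25, 30 → 24.
Nests: +4 each step, so 34, 38, 42, 46, 50, 54 → 58.
Chicks: 6, 13, 15, 22, 24, 31 → 33 (alternating steps +7, +2, +7, +2, …).
Combining the parts gives 24 birds, 58 nests, 33 chicks.

24 birds, 58 nests, 33 chicks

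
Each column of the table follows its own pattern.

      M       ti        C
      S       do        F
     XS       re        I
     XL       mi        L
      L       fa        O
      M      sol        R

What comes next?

Size — repeats M → S → XS → XL → L: M, S, XS, XL, L, M → S.
Note: ti, do, re, mi, fa, sol → la (runs through the solfège scale do→ti).
Letter: letters move forward 3 places in the alphabet; C, F, I, L, O, R → U.
Putting it together: S  la  U.

S  la  U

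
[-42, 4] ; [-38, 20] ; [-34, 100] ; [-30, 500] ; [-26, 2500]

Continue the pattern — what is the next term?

[-22, 12500]

For the first coordinate, +4 each step: -42, -38, -34, -30, -26 → -22.
Second coordinate: 4, 20, 100, 500, 2500 → 12500 (×5 each step).
So the next term is [-22, 12500].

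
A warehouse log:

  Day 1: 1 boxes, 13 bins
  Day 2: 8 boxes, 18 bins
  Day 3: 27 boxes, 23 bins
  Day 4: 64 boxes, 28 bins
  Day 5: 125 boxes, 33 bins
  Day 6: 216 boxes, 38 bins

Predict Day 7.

Boxes — perfect cubes: 1³, 2³, 3³, …: 1, 8, 27, 64, 125, 216 → 343.
Bins: +5 each step; 13, 18, 23, 28, 33, 38 → 43.
Putting it together: 343 boxes, 43 bins.

343 boxes, 43 bins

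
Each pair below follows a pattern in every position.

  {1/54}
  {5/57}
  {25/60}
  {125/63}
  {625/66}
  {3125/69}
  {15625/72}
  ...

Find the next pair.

First part: 1, 5, 25, 125, 625, 3125, 15625 → 78125 (×5 each step).
Second part: +3 each step; 54, 57, 60, 63, 66, 69, 72 → 75.
So the next pair is {78125/75}.

{78125/75}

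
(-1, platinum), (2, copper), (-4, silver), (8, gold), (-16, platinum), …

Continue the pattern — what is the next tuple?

(32, copper)

First component — ×(-2) each step: -1, 2, -4, 8, -16 → 32.
Metal: platinum, copper, silver, gold, platinum → copper (repeats platinum → copper → silver → gold).
So the next tuple is (32, copper).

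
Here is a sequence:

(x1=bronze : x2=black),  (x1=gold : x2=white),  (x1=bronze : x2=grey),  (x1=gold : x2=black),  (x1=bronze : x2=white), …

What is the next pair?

X1: bronze, gold, bronze, gold, bronze → gold (alternates bronze ↔ gold).
X2 goes black, white, grey, black, white → grey (repeats black → white → grey).
So the next pair is (x1=gold : x2=grey).

(x1=gold : x2=grey)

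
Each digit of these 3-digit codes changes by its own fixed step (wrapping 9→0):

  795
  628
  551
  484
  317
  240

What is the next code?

173

First digit: −1 each step, mod 10, so 7, 6, 5, 4, 3, 2 → 1.
Second digit: 9, 2, 5, 8, 1, 4 → 7 (+3 each step, mod 10).
Third digit — +3 each step, mod 10: 5, 8, 1, 4, 7, 0 → 3.
So the next code is 173.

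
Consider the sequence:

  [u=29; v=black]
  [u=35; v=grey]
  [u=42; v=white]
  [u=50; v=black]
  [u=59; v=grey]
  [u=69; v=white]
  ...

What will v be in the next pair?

V — repeats black → grey → white: black, grey, white, black, grey, white → black.

black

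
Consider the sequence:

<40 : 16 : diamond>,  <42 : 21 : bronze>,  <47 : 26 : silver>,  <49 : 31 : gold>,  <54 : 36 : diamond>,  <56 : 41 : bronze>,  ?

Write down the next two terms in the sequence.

First entry: 40, 42, 47, 49, 54, 56 → 61 → 63 (alternating steps +2, +5, +2, +5, …).
Second entry: 16, 21, 26, 31, 36, 41 → 46 → 51 (+5 each step).
Rank: repeats diamond → bronze → silver → gold; diamond, bronze, silver, gold, diamond, bronze → silver → gold.
Putting the parts together: <61 : 46 : silver> and then <63 : 51 : gold>.

<61 : 46 : silver>, <63 : 51 : gold>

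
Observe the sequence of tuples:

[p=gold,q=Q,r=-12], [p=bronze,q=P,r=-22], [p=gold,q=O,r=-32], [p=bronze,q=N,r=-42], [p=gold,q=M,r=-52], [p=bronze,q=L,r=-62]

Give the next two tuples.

For the p, alternates gold ↔ bronze: gold, bronze, gold, bronze, gold, bronze → gold → bronze.
Q: letters move back 1 place in the alphabet; Q, P, O, N, M, L → K → J.
For the r, −10 each step: -12, -22, -32, -42, -52, -62 → -72 → -82.
Putting the parts together: [p=gold,q=K,r=-72] and then [p=bronze,q=J,r=-82].

[p=gold,q=K,r=-72], [p=bronze,q=J,r=-82]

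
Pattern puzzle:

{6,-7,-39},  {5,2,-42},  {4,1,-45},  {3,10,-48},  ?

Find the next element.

For the first part, −1 each step: 6, 5, 4, 3 → 2.
Second part: -7, 2, 1, 10 → 9 (alternating steps +9, −1, +9, −1, …).
For the third part, −3 each step: -39, -42, -45, -48 → -51.
So the next element is {2,9,-51}.

{2,9,-51}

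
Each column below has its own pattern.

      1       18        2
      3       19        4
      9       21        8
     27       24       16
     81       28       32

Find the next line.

First component: ×3 each step, so 1, 3, 9, 27, 81 → 243.
For the second component, differences are 1, 2, 3, … (increasing by 1 each time): 18, 19, 21, 24, 28 → 33.
Third component: ×2 each step, so 2, 4, 8, 16, 32 → 64.
So the next line is 243  33  64.

243  33  64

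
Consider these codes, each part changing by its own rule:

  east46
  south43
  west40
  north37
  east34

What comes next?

Direction — repeats east → south → west → north: east, south, west, north, east → south.
For the second component, −3 each step: 46, 43, 40, 37, 34 → 31.
Putting it together: south31.

south31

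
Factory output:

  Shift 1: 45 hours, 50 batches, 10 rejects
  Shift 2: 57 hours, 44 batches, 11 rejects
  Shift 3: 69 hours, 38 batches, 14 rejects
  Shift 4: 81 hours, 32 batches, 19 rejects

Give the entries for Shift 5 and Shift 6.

For the hours, +12 each step: 45, 57, 69, 81 → 93 → 105.
Batches — −6 each step: 50, 44, 38, 32 → 26 → 20.
Rejects goes 10, 11, 14, 19 → 26 → 35 (differences are 1, 3, 5, … (increasing by 2 each time)).
So the next two lines are 93 hours, 26 batches, 26 rejects and 105 hours, 20 batches, 35 rejects.

93 hours, 26 batches, 26 rejects; 105 hours, 20 batches, 35 rejects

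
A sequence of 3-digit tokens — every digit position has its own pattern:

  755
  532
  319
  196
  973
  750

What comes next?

537

First digit goes 7, 5, 3, 1, 9, 7 → 5 (−2 each step, mod 10).
Second digit — −2 each step, mod 10: 5, 3, 1, 9, 7, 5 → 3.
Third digit: −3 each step, mod 10; 5, 2, 9, 6, 3, 0 → 7.
So the next token is 537.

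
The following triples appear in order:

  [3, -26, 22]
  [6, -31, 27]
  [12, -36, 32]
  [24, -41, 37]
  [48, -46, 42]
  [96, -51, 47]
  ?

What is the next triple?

[192, -56, 52]

First coordinate goes 3, 6, 12, 24, 48, 96 → 192 (×2 each step).
Second coordinate — −5 each step: -26, -31, -36, -41, -46, -51 → -56.
Third coordinate goes 22, 27, 32, 37, 42, 47 → 52 (together with the second coordinate always sums to -4).
Putting it together: [192, -56, 52].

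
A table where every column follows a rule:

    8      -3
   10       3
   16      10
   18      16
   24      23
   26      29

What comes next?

First component: alternating steps +2, +6, +2, +6, …, so 8, 10, 16, 18, 24, 26 → 32.
For the second component, alternating steps +6, +7, +6, +7, …: -3, 3, 10, 16, 23, 29 → 36.
So the next row is 32  36.

32  36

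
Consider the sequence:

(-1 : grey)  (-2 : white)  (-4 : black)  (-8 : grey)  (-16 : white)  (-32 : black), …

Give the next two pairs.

First component: ×2 each step; -1, -2, -4, -8, -16, -32 → -64 → -128.
Shade — repeats grey → white → black: grey, white, black, grey, white, black → grey → white.
So the next two pairs are (-64 : grey) and (-128 : white).

(-64 : grey), (-128 : white)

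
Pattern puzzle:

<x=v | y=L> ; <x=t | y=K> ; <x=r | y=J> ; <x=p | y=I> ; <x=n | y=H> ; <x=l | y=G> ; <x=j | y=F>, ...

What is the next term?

<x=h | y=E>

X: v, t, r, p, n, l, j → h (letters move back 2 places in the alphabet).
Y goes L, K, J, I, H, G, F → E (letters move back 1 place in the alphabet).
So the next term is <x=h | y=E>.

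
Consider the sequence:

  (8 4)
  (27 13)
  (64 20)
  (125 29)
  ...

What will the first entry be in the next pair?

First entry: 8, 27, 64, 125 → 216 (perfect cubes: 2³, 3³, 4³, …).

216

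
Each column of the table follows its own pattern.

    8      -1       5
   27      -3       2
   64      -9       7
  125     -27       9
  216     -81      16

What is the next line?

First component: 8, 27, 64, 125, 216 → 343 (perfect cubes: 2³, 3³, 4³, …).
Second component: -1, -3, -9, -27, -81 → -243 (×3 each step).
For the third component, each term is the sum of the two before it: 5, 2, 7, 9, 16 → 25.
Combining the parts gives 343  -243  25.

343  -243  25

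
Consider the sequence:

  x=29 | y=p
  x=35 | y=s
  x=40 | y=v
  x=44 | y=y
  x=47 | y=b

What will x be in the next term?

X — differences are 6, 5, 4, … (decreasing by 1 each time): 29, 35, 40, 44, 47 → 49.
Y: letters move forward 3 places in the alphabet, wrapping Z→A; p, s, v, y, b → e.

49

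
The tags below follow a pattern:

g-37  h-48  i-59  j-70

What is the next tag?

Letter: g, h, i, j → k (letters move forward 1 place in the alphabet).
Second component: +11 each step; 37, 48, 59, 70 → 81.
Putting it together: k-81.

k-81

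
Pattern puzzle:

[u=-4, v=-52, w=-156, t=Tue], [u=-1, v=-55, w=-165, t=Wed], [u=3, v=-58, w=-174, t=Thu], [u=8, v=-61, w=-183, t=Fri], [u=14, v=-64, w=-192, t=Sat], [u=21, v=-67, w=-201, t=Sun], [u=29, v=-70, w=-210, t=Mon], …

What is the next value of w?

For the u, differences are 3, 4, 5, … (increasing by 1 each time): -4, -1, 3, 8, 14, 21, 29 → 38.
For the v, −3 each step: -52, -55, -58, -61, -64, -67, -70 → -73.
W: always 3 × the v; -156, -165, -174, -183, -192, -201, -210 → -219.
T: runs through the weekdays Mon→Sun, so Tue, Wed, Thu, Fri, Sat, Sun, Mon → Tue.

-219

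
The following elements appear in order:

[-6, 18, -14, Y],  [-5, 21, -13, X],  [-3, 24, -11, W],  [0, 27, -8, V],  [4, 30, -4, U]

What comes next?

[9, 33, 1, T]

First coordinate: -6, -5, -3, 0, 4 → 9 (differences are 1, 2, 3, … (increasing by 1 each time)).
Second coordinate: 18, 21, 24, 27, 30 → 33 (+3 each step).
Third coordinate goes -14, -13, -11, -8, -4 → 1 (always 8 less than the first coordinate).
Letter goes Y, X, W, V, U → T (letters move back 1 place in the alphabet).
Putting it together: [9, 33, 1, T].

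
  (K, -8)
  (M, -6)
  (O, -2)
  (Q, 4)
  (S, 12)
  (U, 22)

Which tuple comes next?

(W, 34)

Letter: letters move forward 2 places in the alphabet, so K, M, O, Q, S, U → W.
Second slot goes -8, -6, -2, 4, 12, 22 → 34 (differences are 2, 4, 6, … (increasing by 2 each time)).
Combining the parts gives (W, 34).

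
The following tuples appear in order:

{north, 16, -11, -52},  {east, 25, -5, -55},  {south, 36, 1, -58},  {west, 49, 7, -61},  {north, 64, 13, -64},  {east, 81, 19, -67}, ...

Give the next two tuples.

Direction: repeats north → east → south → west, so north, east, south, west, north, east → south → west.
Second component goes 16, 25, 36, 49, 64, 81 → 100 → 121 (perfect squares: 4², 5², 6², …).
Third component: -11, -5, 1, 7, 13, 19 → 25 → 31 (+6 each step).
Fourth component: -52, -55, -58, -61, -64, -67 → -70 → -73 (−3 each step).
Putting the parts together: {south, 100, 25, -70} and then {west, 121, 31, -73}.

{south, 100, 25, -70}, {west, 121, 31, -73}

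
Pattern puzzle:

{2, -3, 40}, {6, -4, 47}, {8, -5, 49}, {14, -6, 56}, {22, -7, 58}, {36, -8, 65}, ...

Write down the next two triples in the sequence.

{58, -9, 67}, {94, -10, 74}

First value: 2, 6, 8, 14, 22, 36 → 58 → 94 (each term is the sum of the two before it).
Second value: −1 each step; -3, -4, -5, -6, -7, -8 → -9 → -10.
For the third value, alternating steps +7, +2, +7, +2, …: 40, 47, 49, 56, 58, 65 → 67 → 74.
Putting the parts together: {58, -9, 67} and then {94, -10, 74}.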